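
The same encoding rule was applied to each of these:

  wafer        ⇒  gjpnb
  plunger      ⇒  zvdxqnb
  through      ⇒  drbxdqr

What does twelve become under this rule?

dgnvfn

The shift depends on letter class: consonant w→g is +10, but vowel a→j is +9. Vowels shift forward by 9 and consonants shift forward by 10.
Applying it to twelve: t(cons)+10=d, w(cons)+10=g, e(vowel)+9=n, l(cons)+10=v, v(cons)+10=f, e(vowel)+9=n.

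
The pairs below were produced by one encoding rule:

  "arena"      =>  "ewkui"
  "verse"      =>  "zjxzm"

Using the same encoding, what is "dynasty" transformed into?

hdthaci

Each letter shifts forward by (position + 4), i.e. 4, 5, 6, … — the shift grows by one for each successive letter.
On dynasty: d+4=h, y+5=d, n+6=t, a+7=h, s+8=a, t+9=c, y+10=i.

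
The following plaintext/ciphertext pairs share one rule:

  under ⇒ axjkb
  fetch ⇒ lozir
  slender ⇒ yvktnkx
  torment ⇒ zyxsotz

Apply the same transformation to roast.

xygyd

Shifts by position in under: pos 0: u→a (+6), pos 1: n→x (+10), pos 2: d→j (+6), pos 3: e→k (+6), pos 4: r→b (+10) — repeating every 3. It's a Vigenère-style cipher with numeric key [6,10,6]: position i shifts by key[i mod 3].
For roast: r+6=x, o+10=y, a+6=g, s+6=y, t+10=d.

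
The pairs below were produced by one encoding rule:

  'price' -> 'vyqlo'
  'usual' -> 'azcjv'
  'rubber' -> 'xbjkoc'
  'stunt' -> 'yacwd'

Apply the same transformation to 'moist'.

svqbd

In price: p→v is +6, r→y is +7, i→q is +8, c→l is +9 — the shift increases by 1 each position. The shift increases by 1 at each position, starting from +6: 6, 7, 8, ….
Applying it to moist: m+6=s, o+7=v, i+8=q, s+9=b, t+10=d.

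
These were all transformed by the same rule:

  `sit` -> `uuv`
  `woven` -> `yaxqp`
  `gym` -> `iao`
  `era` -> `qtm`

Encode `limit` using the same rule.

nuouv

The shift depends on letter class: consonant s→u is +2, but vowel i→u is +12. The rule splits by letter class: vowels +12, consonants +2.
On limit: l(cons)+2=n, i(vowel)+12=u, m(cons)+2=o, i(vowel)+12=u, t(cons)+2=v.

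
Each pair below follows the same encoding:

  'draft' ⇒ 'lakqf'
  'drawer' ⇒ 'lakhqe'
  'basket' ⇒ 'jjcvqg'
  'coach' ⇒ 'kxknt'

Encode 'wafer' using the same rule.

ejppd

In draft: d→l is +8, r→a is +9, a→k is +10, f→q is +11 — the shift increases by 1 each position. Each letter shifts forward by (position + 8), i.e. 8, 9, 10, … — the shift grows by one for each successive letter.
Applying it to wafer: w+8=e, a+9=j, f+10=p, e+11=p, r+12=d.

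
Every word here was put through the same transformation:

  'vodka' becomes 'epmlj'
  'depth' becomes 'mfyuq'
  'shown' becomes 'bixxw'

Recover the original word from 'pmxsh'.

Shifts by position in vodka: pos 0: v→e (+9), pos 1: o→p (+1), pos 2: d→m (+9), pos 3: k→l (+1) — repeating every 2. A repeating key of period 2 is used — shifts +9, +1 over and over.
Undoing it on pmxsh: p−9=g, m−1=l, x−9=o, s−1=r, h−9=y.

glory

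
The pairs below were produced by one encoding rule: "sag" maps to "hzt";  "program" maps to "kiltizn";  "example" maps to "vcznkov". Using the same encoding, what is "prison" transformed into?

Each pair mirrors across the alphabet (s↔h, a↔z, g↔t): positions sum to 25. This is the alphabet-reversal cipher (Atbash): a becomes z, b becomes y, etc.
Applying it to prison: p↔k, r↔i, i↔r, s↔h, o↔l, n↔m.

kirhlm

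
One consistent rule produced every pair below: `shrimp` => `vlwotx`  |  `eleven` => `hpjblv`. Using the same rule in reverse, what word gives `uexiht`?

In shrimp: s→v is +3, h→l is +4, r→w is +5, i→o is +6 — the shift increases by 1 each position. The shift increases by 1 at each position, starting from +3: 3, 4, 5, ….
Decoding uexiht: u−3=r, e−4=a, x−5=s, i−6=c, h−7=a, t−8=l.

rascal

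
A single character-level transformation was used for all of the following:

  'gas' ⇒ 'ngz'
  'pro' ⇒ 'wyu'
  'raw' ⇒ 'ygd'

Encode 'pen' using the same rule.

The shift depends on letter class: consonant g→n is +7, but vowel a→g is +6. The rule splits by letter class: vowels +6, consonants +7.
For pen: p(cons)+7=w, e(vowel)+6=k, n(cons)+7=u.

wku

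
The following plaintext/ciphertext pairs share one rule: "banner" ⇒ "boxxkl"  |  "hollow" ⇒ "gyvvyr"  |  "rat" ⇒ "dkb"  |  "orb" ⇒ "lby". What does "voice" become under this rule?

omsyf

The output letters match the input read backwards, each shifted +10: banner reversed is rennab. Read the word backwards and shift each letter +10.
On voice: reverse → eciov; then shift: e+10=o, c+10=m, i+10=s, o+10=y, v+10=f.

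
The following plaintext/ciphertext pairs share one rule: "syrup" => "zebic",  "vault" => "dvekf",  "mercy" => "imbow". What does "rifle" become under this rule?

Read the word backwards and shift each letter +10.
On rifle: reverse → elfir; then shift: e+10=o, l+10=v, f+10=p, i+10=s, r+10=b.

ovpsb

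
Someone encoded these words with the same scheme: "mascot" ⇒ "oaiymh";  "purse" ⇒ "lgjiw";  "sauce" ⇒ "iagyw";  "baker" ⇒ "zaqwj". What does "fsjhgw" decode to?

m(12)→o(14) and a(0)→a(0) fit y≡25x+0 (mod 26); the inverse of 25 mod 26 is 25. Each letter's alphabet position (a=0..z=25) is mapped through 25·x+0 mod 26 — an affine cipher.
Undoing it on fsjhgw: f(5)→25·(5−0)≡21=v; s(18)→25·(18−0)≡8=i; j(9)→25·(9−0)≡17=r; h(7)→25·(7−0)≡19=t; g(6)→25·(6−0)≡20=u; w(22)→25·(22−0)≡4=e (all mod 26).

virtue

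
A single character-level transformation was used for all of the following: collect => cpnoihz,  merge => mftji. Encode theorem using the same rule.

Letter i (0-indexed) is shifted by i+0, so successive shifts are 0, 1, 2, ….
Applying it to theorem: t+0=t, h+1=i, e+2=g, o+3=r, r+4=v, e+5=j, m+6=s.

tigrvjs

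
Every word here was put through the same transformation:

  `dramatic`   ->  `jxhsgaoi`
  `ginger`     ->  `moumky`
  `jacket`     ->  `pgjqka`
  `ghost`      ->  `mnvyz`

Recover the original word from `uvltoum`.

opening

Shifts by position in dramatic: pos 0: d→j (+6), pos 1: r→x (+6), pos 2: a→h (+7), pos 3: m→s (+6), pos 4: a→g (+6), pos 5: t→a (+7) — repeating every 3. A repeating key of period 3 is used — shifts +6, +6, +7 over and over.
Decoding uvltoum: u−6=o, v−6=p, l−7=e, t−6=n, o−6=i, u−7=n, m−6=g.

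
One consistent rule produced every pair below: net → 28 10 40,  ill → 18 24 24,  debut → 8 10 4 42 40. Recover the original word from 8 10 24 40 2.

n(#14)→28 and e(#5)→10: differences scale by 2, so n = 2·pos + 0. With a=1..z=26, the number is 2·pos.
Undoing it on 8 10 24 40 2: 8→(8−0)÷2=4=d, 10→(10−0)÷2=5=e, 24→(24−0)÷2=12=l, 40→(40−0)÷2=20=t, 2→(2−0)÷2=1=a.

delta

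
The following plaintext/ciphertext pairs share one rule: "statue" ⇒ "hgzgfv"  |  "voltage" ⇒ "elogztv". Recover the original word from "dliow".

Each pair mirrors across the alphabet (s↔h, t↔g, a↔z): positions sum to 25. Each letter is replaced by its mirror in the alphabet: a↔z, b↔y, c↔x, and so on (the Atbash cipher).
Undoing it on dliow: d↔w, l↔o, i↔r, o↔l, w↔d.

world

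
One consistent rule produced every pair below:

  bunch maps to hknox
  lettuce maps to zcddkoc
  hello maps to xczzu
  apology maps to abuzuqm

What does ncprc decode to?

b(1)→h(7) and u(20)→k(10) fit y≡7x+0 (mod 26); the inverse of 7 mod 26 is 15. Each letter's alphabet position (a=0..z=25) is mapped through 7·x+0 mod 26 — an affine cipher.
Reversing it on ncprc: n(13)→15·(13−0)≡13=n; c(2)→15·(2−0)≡4=e; p(15)→15·(15−0)≡17=r; r(17)→15·(17−0)≡21=v; c(2)→15·(2−0)≡4=e (all mod 26).

nerve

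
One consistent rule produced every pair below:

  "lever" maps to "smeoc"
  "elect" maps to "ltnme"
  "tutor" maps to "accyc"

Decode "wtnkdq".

please

Letter i (0-indexed) is shifted by i+7, so successive shifts are 7, 8, 9, ….
Reversing it on wtnkdq: w−7=p, t−8=l, n−9=e, k−10=a, d−11=s, q−12=e.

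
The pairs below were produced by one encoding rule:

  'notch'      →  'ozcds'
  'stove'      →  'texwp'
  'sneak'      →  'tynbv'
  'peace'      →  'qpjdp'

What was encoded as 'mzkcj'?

lobby

Shifts by position in notch: pos 0: n→o (+1), pos 1: o→z (+11), pos 2: t→c (+9), pos 3: c→d (+1), pos 4: h→s (+11) — repeating every 3. A repeating key of period 3 is used — shifts +1, +11, +9 over and over.
Decoding mzkcj: m−1=l, z−11=o, k−9=b, c−1=b, j−11=y.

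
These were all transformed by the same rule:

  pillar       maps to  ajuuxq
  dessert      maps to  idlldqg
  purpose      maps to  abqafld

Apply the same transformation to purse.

abqld

Each letter's alphabet position (a=0..z=25) is mapped through 21·x+23 mod 26 — an affine cipher.
On purse: p(15)→21·15+23≡0=a; u(20)→21·20+23≡1=b; r(17)→21·17+23≡16=q; s(18)→21·18+23≡11=l; e(4)→21·4+23≡3=d (all mod 26).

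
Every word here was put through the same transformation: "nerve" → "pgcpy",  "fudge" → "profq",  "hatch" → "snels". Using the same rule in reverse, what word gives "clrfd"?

sugar

Read the word backwards and shift each letter +11.
Reversing it on clrfd: shift back: c−11=r, l−11=a, r−11=g, f−11=u, d−11=s → ragus; then reverse → sugar.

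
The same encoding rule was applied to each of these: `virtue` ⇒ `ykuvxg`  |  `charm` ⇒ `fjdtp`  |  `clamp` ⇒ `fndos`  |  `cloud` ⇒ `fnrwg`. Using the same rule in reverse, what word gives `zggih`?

wedge

The shifts repeat in a cycle of length 2: positions 0,1,… shift by +3, +2, then the pattern repeats.
Undoing it on zggih: z−3=w, g−2=e, g−3=d, i−2=g, h−3=e.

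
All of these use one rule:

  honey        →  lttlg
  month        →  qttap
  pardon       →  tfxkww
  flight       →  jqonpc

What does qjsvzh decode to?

memory

In honey: h→l is +4, o→t is +5, n→t is +6, e→l is +7 — the shift increases by 1 each position. Letter i (0-indexed) is shifted by i+4, so successive shifts are 4, 5, 6, ….
Decoding qjsvzh: q−4=m, j−5=e, s−6=m, v−7=o, z−8=r, h−9=y.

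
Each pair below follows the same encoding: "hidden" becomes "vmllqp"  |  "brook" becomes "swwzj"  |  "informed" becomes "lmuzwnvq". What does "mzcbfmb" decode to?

Read the word backwards and shift each letter +8.
Undoing it on mzcbfmb: shift back: m−8=e, z−8=r, c−8=u, b−8=t, f−8=x, m−8=e, b−8=t → erutxet; then reverse → texture.

texture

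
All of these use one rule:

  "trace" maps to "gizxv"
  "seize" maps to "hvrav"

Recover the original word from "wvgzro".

Each letter is replaced by its mirror in the alphabet: a↔z, b↔y, c↔x, and so on (the Atbash cipher).
Undoing it on wvgzro: w↔d, v↔e, g↔t, z↔a, r↔i, o↔l.

detail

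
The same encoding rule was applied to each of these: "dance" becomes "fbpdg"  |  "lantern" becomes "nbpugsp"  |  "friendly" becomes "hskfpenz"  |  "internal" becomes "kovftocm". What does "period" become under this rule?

rftjqe

Shifts by position in dance: pos 0: d→f (+2), pos 1: a→b (+1), pos 2: n→p (+2), pos 3: c→d (+1) — repeating every 2. The shifts repeat in a cycle of length 2: positions 0,1,… shift by +2, +1, then the pattern repeats.
On period: p+2=r, e+1=f, r+2=t, i+1=j, o+2=q, d+1=e.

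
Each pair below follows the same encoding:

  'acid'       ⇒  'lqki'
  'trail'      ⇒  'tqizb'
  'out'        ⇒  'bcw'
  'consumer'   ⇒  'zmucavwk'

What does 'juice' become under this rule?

Two steps: reverse the string, then apply a Caesar shift of +8.
For juice: reverse → eciuj; then shift: e+8=m, c+8=k, i+8=q, u+8=c, j+8=r.

mkqcr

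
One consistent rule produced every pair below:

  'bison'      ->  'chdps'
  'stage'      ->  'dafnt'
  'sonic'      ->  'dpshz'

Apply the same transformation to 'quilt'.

jxhya

This is an affine cipher: with a=0,…,z=25, each position x becomes (23x+5) mod 26.
Applying it to quilt: q(16)→23·16+5≡9=j; u(20)→23·20+5≡23=x; i(8)→23·8+5≡7=h; l(11)→23·11+5≡24=y; t(19)→23·19+5≡0=a (all mod 26).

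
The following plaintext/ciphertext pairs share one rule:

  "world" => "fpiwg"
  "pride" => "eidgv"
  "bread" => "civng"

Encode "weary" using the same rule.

fvnij

w(22)→f(5) and o(14)→p(15) fit y≡15x+13 (mod 26); the inverse of 15 mod 26 is 7. Treating letters as 0–25, the rule is x ↦ 15x + 13 (mod 26).
Applying it to weary: w(22)→15·22+13≡5=f; e(4)→15·4+13≡21=v; a(0)→15·0+13≡13=n; r(17)→15·17+13≡8=i; y(24)→15·24+13≡9=j (all mod 26).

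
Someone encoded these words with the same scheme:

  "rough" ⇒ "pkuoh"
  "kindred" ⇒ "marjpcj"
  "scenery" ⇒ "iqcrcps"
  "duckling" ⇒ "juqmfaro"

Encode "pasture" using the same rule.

deibupc

r(17)→p(15) and o(14)→k(10) fit y≡19x+4 (mod 26); the inverse of 19 mod 26 is 11. Treating letters as 0–25, the rule is x ↦ 19x + 4 (mod 26).
Applying it to pasture: p(15)→19·15+4≡3=d; a(0)→19·0+4≡4=e; s(18)→19·18+4≡8=i; t(19)→19·19+4≡1=b; u(20)→19·20+4≡20=u; r(17)→19·17+4≡15=p; e(4)→19·4+4≡2=c (all mod 26).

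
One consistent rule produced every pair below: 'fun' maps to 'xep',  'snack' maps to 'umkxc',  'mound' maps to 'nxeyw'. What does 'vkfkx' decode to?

naval

The output letters match the input read backwards, each shifted +10: fun reversed is nuf. Read the word backwards and shift each letter +10.
Decoding vkfkx: shift back: v−10=l, k−10=a, f−10=v, k−10=a, x−10=n → lavan; then reverse → naval.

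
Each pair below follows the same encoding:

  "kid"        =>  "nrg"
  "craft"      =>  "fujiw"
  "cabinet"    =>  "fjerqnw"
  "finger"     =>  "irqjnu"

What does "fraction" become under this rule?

iujfwrxq

The rule splits by letter class: vowels +9, consonants +3.
For fraction: f(cons)+3=i, r(cons)+3=u, a(vowel)+9=j, c(cons)+3=f, t(cons)+3=w, i(vowel)+9=r, o(vowel)+9=x, n(cons)+3=q.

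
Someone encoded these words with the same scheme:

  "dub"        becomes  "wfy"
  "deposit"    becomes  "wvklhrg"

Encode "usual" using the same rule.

Each pair mirrors across the alphabet (d↔w, u↔f, b↔y): positions sum to 25. Letters are reflected about the middle of the alphabet (position → 25−position): Atbash.
On usual: u↔f, s↔h, u↔f, a↔z, l↔o.

fhfzo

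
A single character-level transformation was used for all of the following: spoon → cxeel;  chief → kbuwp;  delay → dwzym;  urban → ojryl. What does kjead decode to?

crowd

Treating letters as 0–25, the rule is x ↦ 19x + 24 (mod 26).
Decoding kjead: k(10)→11·(10−24)≡2=c; j(9)→11·(9−24)≡17=r; e(4)→11·(4−24)≡14=o; a(0)→11·(0−24)≡22=w; d(3)→11·(3−24)≡3=d (all mod 26).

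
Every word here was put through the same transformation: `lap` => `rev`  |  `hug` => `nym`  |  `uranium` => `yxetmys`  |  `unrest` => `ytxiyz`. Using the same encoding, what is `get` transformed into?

The shift depends on letter class: consonant l→r is +6, but vowel a→e is +4. The rule splits by letter class: vowels +4, consonants +6.
Applying it to get: g(cons)+6=m, e(vowel)+4=i, t(cons)+6=z.

miz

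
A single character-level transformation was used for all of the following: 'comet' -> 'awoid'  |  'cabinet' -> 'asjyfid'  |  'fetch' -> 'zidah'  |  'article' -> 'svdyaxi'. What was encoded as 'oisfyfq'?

Each letter's alphabet position (a=0..z=25) is mapped through 17·x+18 mod 26 — an affine cipher.
Undoing it on oisfyfq: o(14)→23·(14−18)≡12=m; i(8)→23·(8−18)≡4=e; s(18)→23·(18−18)≡0=a; f(5)→23·(5−18)≡13=n; y(24)→23·(24−18)≡8=i; f(5)→23·(5−18)≡13=n; q(16)→23·(16−18)≡6=g (all mod 26).

meaning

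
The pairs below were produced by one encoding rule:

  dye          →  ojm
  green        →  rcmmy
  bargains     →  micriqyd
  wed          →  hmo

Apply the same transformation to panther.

aiyesmc

The rule splits by letter class: vowels +8, consonants +11.
For panther: p(cons)+11=a, a(vowel)+8=i, n(cons)+11=y, t(cons)+11=e, h(cons)+11=s, e(vowel)+8=m, r(cons)+11=c.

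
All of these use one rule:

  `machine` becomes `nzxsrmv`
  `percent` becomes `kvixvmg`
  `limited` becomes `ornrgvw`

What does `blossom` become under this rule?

Each pair mirrors across the alphabet (m↔n, a↔z, c↔x): positions sum to 25. Each letter is replaced by its mirror in the alphabet: a↔z, b↔y, c↔x, and so on (the Atbash cipher).
On blossom: b↔y, l↔o, o↔l, s↔h, s↔h, o↔l, m↔n.

yolhhln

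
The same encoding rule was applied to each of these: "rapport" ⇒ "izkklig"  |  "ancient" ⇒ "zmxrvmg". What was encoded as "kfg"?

Each pair mirrors across the alphabet (r↔i, a↔z, p↔k): positions sum to 25. Letters are reflected about the middle of the alphabet (position → 25−position): Atbash.
Decoding kfg: k↔p, f↔u, g↔t.

put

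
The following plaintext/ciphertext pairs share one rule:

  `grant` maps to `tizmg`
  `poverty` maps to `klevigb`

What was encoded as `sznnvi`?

Each pair mirrors across the alphabet (g↔t, r↔i, a↔z): positions sum to 25. Each letter is replaced by its mirror in the alphabet: a↔z, b↔y, c↔x, and so on (the Atbash cipher).
Undoing it on sznnvi: s↔h, z↔a, n↔m, n↔m, v↔e, i↔r.

hammer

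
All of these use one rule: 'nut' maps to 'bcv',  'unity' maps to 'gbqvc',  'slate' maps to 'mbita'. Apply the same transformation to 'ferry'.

The output letters match the input read backwards, each shifted +8: nut reversed is tun. Read the word backwards and shift each letter +8.
Applying it to ferry: reverse → yrref; then shift: y+8=g, r+8=z, r+8=z, e+8=m, f+8=n.

gzzmn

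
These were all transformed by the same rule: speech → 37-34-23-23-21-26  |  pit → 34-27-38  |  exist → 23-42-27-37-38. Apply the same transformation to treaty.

s is letter #19 and maps to 37: an offset of 18. The number is (letter's place in the alphabet, a=1) + 18.
For treaty: t=20→38, r=18→36, e=5→23, a=1→19, t=20→38, y=25→43.

38-36-23-19-38-43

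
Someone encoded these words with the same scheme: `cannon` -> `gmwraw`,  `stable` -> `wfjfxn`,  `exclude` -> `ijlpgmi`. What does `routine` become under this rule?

vadxuwi

A repeating key of period 3 is used — shifts +4, +12, +9 over and over.
On routine: r+4=v, o+12=a, u+9=d, t+4=x, i+12=u, n+9=w, e+4=i.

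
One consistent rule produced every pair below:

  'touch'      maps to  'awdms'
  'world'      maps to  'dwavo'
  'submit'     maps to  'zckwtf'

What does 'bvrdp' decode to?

In touch: t→a is +7, o→w is +8, u→d is +9, c→m is +10 — the shift increases by 1 each position. The shift increases by 1 at each position, starting from +7: 7, 8, 9, ….
Undoing it on bvrdp: b−7=u, v−8=n, r−9=i, d−10=t, p−11=e.

unite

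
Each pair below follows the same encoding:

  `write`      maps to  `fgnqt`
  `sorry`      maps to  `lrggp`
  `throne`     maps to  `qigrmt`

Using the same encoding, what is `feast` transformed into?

w(22)→f(5) and r(17)→g(6) fit y≡5x+25 (mod 26); the inverse of 5 mod 26 is 21. This is an affine cipher: with a=0,…,z=25, each position x becomes (5x+25) mod 26.
For feast: f(5)→5·5+25≡24=y; e(4)→5·4+25≡19=t; a(0)→5·0+25≡25=z; s(18)→5·18+25≡11=l; t(19)→5·19+25≡16=q (all mod 26).

ytzlq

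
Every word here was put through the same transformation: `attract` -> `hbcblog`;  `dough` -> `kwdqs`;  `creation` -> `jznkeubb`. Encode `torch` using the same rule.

In attract: a→h is +7, t→b is +8, t→c is +9, r→b is +10 — the shift increases by 1 each position. Letter i (0-indexed) is shifted by i+7, so successive shifts are 7, 8, 9, ….
Applying it to torch: t+7=a, o+8=w, r+9=a, c+10=m, h+11=s.

awams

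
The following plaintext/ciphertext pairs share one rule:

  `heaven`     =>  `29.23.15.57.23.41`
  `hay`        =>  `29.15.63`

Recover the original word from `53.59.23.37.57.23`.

With a=1..z=26, the number is 2·pos + 13.
Undoing it on 53.59.23.37.57.23: 53→(53−13)÷2=20=t, 59→(59−13)÷2=23=w, 23→(23−13)÷2=5=e, 37→(37−13)÷2=12=l, 57→(57−13)÷2=22=v, 23→(23−13)÷2=5=e.

twelve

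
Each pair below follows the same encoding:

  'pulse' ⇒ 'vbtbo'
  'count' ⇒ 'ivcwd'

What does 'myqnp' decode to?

In pulse: p→v is +6, u→b is +7, l→t is +8, s→b is +9 — the shift increases by 1 each position. The shift increases by 1 at each position, starting from +6: 6, 7, 8, ….
Decoding myqnp: m−6=g, y−7=r, q−8=i, n−9=e, p−10=f.

grief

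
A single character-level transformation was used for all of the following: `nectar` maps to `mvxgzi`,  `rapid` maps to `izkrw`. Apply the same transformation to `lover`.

Each letter is replaced by its mirror in the alphabet: a↔z, b↔y, c↔x, and so on (the Atbash cipher).
For lover: l↔o, o↔l, v↔e, e↔v, r↔i.

olevi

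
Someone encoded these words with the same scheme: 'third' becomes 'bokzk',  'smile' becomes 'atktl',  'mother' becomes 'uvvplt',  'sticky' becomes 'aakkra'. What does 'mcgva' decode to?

Shifts by position in third: pos 0: t→b (+8), pos 1: h→o (+7), pos 2: i→k (+2), pos 3: r→z (+8), pos 4: d→k (+7) — repeating every 3. The shifts repeat in a cycle of length 3: positions 0,1,… shift by +8, +7, +2, then the pattern repeats.
Undoing it on mcgva: m−8=e, c−7=v, g−2=e, v−8=n, a−7=t.

event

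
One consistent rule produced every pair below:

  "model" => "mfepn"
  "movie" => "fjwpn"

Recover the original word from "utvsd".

Read the word backwards and shift each letter +1.
Reversing it on utvsd: shift back: u−1=t, t−1=s, v−1=u, s−1=r, d−1=c → tsurc; then reverse → crust.

crust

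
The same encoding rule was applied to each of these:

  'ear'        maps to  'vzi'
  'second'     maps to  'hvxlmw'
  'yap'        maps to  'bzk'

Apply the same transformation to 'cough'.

xlfts

Each pair mirrors across the alphabet (e↔v, a↔z, r↔i): positions sum to 25. Each letter is replaced by its mirror in the alphabet: a↔z, b↔y, c↔x, and so on (the Atbash cipher).
For cough: c↔x, o↔l, u↔f, g↔t, h↔s.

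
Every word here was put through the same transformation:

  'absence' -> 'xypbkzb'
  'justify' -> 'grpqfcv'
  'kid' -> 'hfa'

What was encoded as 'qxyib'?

Compare letters: a→x is +23, b→y is +23, s→p is +23 — a constant shift. This is a Caesar cipher with shift 23.
Undoing it on qxyib: q−23=t, x−23=a, y−23=b, i−23=l, b−23=e.

table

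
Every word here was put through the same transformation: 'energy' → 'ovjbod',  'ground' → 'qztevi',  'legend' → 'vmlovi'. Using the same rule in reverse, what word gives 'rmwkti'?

Shifts by position in energy: pos 0: e→o (+10), pos 1: n→v (+8), pos 2: e→j (+5), pos 3: r→b (+10), pos 4: g→o (+8), pos 5: y→d (+5) — repeating every 3. A repeating key of period 3 is used — shifts +10, +8, +5 over and over.
Decoding rmwkti: r−10=h, m−8=e, w−5=r, k−10=a, t−8=l, i−5=d.

herald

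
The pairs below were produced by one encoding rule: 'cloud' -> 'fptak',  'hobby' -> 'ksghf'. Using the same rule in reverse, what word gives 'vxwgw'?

The shift increases by 1 at each position, starting from +3: 3, 4, 5, ….
Undoing it on vxwgw: v−3=s, x−4=t, w−5=r, g−6=a, w−7=p.

strap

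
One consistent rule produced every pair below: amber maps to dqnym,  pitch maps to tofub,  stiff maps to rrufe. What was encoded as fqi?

wet

The word is reversed, then every letter is shifted forward by 12.
Undoing it on fqi: shift back: f−12=t, q−12=e, i−12=w → tew; then reverse → wet.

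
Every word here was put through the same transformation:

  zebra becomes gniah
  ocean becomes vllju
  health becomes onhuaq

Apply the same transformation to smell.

zvlus

Shifts by position in zebra: pos 0: z→g (+7), pos 1: e→n (+9), pos 2: b→i (+7), pos 3: r→a (+9) — repeating every 2. A repeating key of period 2 is used — shifts +7, +9 over and over.
For smell: s+7=z, m+9=v, e+7=l, l+9=u, l+7=s.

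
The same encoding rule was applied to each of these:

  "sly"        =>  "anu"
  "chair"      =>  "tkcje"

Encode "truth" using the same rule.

Two steps: reverse the string, then apply a Caesar shift of +2.
On truth: reverse → hturt; then shift: h+2=j, t+2=v, u+2=w, r+2=t, t+2=v.

jvwtv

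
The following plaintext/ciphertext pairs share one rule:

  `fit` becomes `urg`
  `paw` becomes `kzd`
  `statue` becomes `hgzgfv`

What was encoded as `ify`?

rub

Each pair mirrors across the alphabet (f↔u, i↔r, t↔g): positions sum to 25. This is the alphabet-reversal cipher (Atbash): a becomes z, b becomes y, etc.
Undoing it on ify: i↔r, f↔u, y↔b.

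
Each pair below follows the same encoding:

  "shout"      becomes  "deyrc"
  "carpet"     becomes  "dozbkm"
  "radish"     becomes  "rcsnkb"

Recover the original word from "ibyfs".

ivory

The output letters match the input read backwards, each shifted +10: shout reversed is tuohs. The word is reversed, then every letter is shifted forward by 10.
Reversing it on ibyfs: shift back: i−10=y, b−10=r, y−10=o, f−10=v, s−10=i → yrovi; then reverse → ivory.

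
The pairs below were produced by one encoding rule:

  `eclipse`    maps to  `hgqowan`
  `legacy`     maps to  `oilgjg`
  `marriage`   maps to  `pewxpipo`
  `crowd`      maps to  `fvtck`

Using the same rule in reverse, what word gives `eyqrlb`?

In eclipse: e→h is +3, c→g is +4, l→q is +5, i→o is +6 — the shift increases by 1 each position. Each letter shifts forward by (position + 3), i.e. 3, 4, 5, … — the shift grows by one for each successive letter.
Decoding eyqrlb: e−3=b, y−4=u, q−5=l, r−6=l, l−7=e, b−8=t.

bullet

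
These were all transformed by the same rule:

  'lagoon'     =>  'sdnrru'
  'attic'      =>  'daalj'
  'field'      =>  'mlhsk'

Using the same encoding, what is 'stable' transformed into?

The shift depends on letter class: consonant l→s is +7, but vowel a→d is +3. The rule splits by letter class: vowels +3, consonants +7.
On stable: s(cons)+7=z, t(cons)+7=a, a(vowel)+3=d, b(cons)+7=i, l(cons)+7=s, e(vowel)+3=h.

zadish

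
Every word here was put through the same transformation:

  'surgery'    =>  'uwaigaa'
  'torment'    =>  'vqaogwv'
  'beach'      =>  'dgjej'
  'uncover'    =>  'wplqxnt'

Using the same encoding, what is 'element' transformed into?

It's a Vigenère-style cipher with numeric key [2,2,9]: position i shifts by key[i mod 3].
On element: e+2=g, l+2=n, e+9=n, m+2=o, e+2=g, n+9=w, t+2=v.

gnnogwv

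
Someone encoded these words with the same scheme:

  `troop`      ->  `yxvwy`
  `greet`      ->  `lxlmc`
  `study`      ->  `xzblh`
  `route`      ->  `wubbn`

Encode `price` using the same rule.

uxpkn

Letter i (0-indexed) is shifted by i+5, so successive shifts are 5, 6, 7, ….
Applying it to price: p+5=u, r+6=x, i+7=p, c+8=k, e+9=n.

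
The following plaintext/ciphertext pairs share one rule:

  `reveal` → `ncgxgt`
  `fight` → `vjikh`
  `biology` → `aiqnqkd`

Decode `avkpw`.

The word is reversed, then every letter is shifted forward by 2.
Undoing it on avkpw: shift back: a−2=y, v−2=t, k−2=i, p−2=n, w−2=u → ytinu; then reverse → unity.

unity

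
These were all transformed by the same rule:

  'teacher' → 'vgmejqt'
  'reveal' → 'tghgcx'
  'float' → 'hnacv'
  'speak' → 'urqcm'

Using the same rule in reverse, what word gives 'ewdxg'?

curve

It's a Vigenère-style cipher with numeric key [2,2,12]: position i shifts by key[i mod 3].
Undoing it on ewdxg: e−2=c, w−2=u, d−12=r, x−2=v, g−2=e.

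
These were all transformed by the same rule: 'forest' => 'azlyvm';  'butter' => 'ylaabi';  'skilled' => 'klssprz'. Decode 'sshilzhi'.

baseball

The output letters match the input read backwards, each shifted +7: forest reversed is tserof. The word is reversed, then every letter is shifted forward by 7.
Decoding sshilzhi: shift back: s−7=l, s−7=l, h−7=a, i−7=b, l−7=e, z−7=s, h−7=a, i−7=b → llabesab; then reverse → baseball.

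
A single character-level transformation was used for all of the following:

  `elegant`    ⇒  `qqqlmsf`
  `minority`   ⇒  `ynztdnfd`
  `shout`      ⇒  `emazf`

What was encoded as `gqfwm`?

ultra

Shifts by position in elegant: pos 0: e→q (+12), pos 1: l→q (+5), pos 2: e→q (+12), pos 3: g→l (+5) — repeating every 2. The shifts repeat in a cycle of length 2: positions 0,1,… shift by +12, +5, then the pattern repeats.
Reversing it on gqfwm: g−12=u, q−5=l, f−12=t, w−5=r, m−12=a.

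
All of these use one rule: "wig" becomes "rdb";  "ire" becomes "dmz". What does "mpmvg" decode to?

Each letter is shifted forward by 21 in the alphabet (a Caesar shift of +21).
Undoing it on mpmvg: m−21=r, p−21=u, m−21=r, v−21=a, g−21=l.

rural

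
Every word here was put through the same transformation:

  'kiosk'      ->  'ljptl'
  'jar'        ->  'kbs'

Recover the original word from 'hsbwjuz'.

It's a constant shift of +1 (ROT1).
Undoing it on hsbwjuz: h−1=g, s−1=r, b−1=a, w−1=v, j−1=i, u−1=t, z−1=y.

gravity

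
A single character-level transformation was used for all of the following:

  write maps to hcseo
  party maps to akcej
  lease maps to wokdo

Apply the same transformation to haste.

The shift depends on letter class: consonant w→h is +11, but vowel i→s is +10. Vowels shift forward by 10 and consonants shift forward by 11.
For haste: h(cons)+11=s, a(vowel)+10=k, s(cons)+11=d, t(cons)+11=e, e(vowel)+10=o.

skdeo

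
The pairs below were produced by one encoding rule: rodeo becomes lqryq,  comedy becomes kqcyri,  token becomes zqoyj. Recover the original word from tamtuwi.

highway

Treating letters as 0–25, the rule is x ↦ 7x + 22 (mod 26).
Undoing it on tamtuwi: t(19)→15·(19−22)≡7=h; a(0)→15·(0−22)≡8=i; m(12)→15·(12−22)≡6=g; t(19)→15·(19−22)≡7=h; u(20)→15·(20−22)≡22=w; w(22)→15·(22−22)≡0=a; i(8)→15·(8−22)≡24=y (all mod 26).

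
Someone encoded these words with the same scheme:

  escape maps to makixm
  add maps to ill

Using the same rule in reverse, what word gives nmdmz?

fever

Each letter is shifted forward by 8 in the alphabet (a Caesar shift of +8).
Reversing it on nmdmz: n−8=f, m−8=e, d−8=v, m−8=e, z−8=r.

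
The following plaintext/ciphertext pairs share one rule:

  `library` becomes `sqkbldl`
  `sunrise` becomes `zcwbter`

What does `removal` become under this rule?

Each letter shifts forward by (position + 7), i.e. 7, 8, 9, … — the shift grows by one for each successive letter.
Applying it to removal: r+7=y, e+8=m, m+9=v, o+10=y, v+11=g, a+12=m, l+13=y.

ymvygmy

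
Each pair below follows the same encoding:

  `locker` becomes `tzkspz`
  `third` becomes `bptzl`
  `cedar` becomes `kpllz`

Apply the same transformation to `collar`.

kzttlz

The shift depends on letter class: consonant l→t is +8, but vowel o→z is +11. Vowels shift forward by 11 and consonants shift forward by 8.
On collar: c(cons)+8=k, o(vowel)+11=z, l(cons)+8=t, l(cons)+8=t, a(vowel)+11=l, r(cons)+8=z.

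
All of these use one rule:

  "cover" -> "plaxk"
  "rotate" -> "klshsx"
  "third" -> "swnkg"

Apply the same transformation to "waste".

c(2)→p(15) and o(14)→l(11) fit y≡17x+7 (mod 26); the inverse of 17 mod 26 is 23. Treating letters as 0–25, the rule is x ↦ 17x + 7 (mod 26).
On waste: w(22)→17·22+7≡17=r; a(0)→17·0+7≡7=h; s(18)→17·18+7≡1=b; t(19)→17·19+7≡18=s; e(4)→17·4+7≡23=x (all mod 26).

rhbsx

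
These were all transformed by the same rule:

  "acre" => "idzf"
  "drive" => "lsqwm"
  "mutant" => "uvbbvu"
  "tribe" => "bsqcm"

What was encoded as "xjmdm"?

piece

The shifts repeat in a cycle of length 2: positions 0,1,… shift by +8, +1, then the pattern repeats.
Decoding xjmdm: x−8=p, j−1=i, m−8=e, d−1=c, m−8=e.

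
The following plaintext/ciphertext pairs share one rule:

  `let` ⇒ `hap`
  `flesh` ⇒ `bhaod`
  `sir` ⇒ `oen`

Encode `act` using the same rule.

wyp

Compare letters: l→h is +22, e→a is +22, t→p is +22 — a constant shift. Every letter moves 22 places later in the alphabet, wrapping around z→a.
On act: a+22=w, c+22=y, t+22=p.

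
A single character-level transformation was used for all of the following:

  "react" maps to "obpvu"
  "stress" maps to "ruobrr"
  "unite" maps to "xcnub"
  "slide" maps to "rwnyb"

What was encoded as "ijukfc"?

python

r(17)→o(14) and e(4)→b(1) fit y≡3x+15 (mod 26); the inverse of 3 mod 26 is 9. Treating letters as 0–25, the rule is x ↦ 3x + 15 (mod 26).
Undoing it on ijukfc: i(8)→9·(8−15)≡15=p; j(9)→9·(9−15)≡24=y; u(20)→9·(20−15)≡19=t; k(10)→9·(10−15)≡7=h; f(5)→9·(5−15)≡14=o; c(2)→9·(2−15)≡13=n (all mod 26).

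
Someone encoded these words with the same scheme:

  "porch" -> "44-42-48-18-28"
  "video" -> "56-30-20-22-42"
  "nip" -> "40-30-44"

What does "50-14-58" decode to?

saw

The formula is n = 2×(alphabet index, a=1) + 12.
Reversing it on 50-14-58: 50→(50−12)÷2=19=s, 14→(14−12)÷2=1=a, 58→(58−12)÷2=23=w.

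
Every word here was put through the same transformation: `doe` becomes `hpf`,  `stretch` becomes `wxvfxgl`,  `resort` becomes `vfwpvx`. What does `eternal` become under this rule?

The shift depends on letter class: consonant d→h is +4, but vowel o→p is +1. The rule splits by letter class: vowels +1, consonants +4.
On eternal: e(vowel)+1=f, t(cons)+4=x, e(vowel)+1=f, r(cons)+4=v, n(cons)+4=r, a(vowel)+1=b, l(cons)+4=p.

fxfvrbp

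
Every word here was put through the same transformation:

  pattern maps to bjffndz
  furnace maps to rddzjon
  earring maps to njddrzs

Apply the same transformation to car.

The shift depends on letter class: consonant p→b is +12, but vowel a→j is +9. Two shifts are in play — +9 for a/e/i/o/u, +12 for every other letter.
On car: c(cons)+12=o, a(vowel)+9=j, r(cons)+12=d.

ojd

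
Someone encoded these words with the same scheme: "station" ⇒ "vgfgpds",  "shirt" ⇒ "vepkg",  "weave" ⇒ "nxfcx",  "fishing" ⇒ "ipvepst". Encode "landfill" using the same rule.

wfsmipww

s(18)→v(21) and t(19)→g(6) fit y≡11x+5 (mod 26); the inverse of 11 mod 26 is 19. Each letter's alphabet position (a=0..z=25) is mapped through 11·x+5 mod 26 — an affine cipher.
For landfill: l(11)→11·11+5≡22=w; a(0)→11·0+5≡5=f; n(13)→11·13+5≡18=s; d(3)→11·3+5≡12=m; f(5)→11·5+5≡8=i; i(8)→11·8+5≡15=p; l(11)→11·11+5≡22=w; l(11)→11·11+5≡22=w (all mod 26).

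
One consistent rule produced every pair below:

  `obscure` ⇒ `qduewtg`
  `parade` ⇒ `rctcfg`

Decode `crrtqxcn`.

approval

This is a Caesar cipher with shift 2.
Undoing it on crrtqxcn: c−2=a, r−2=p, r−2=p, t−2=r, q−2=o, x−2=v, c−2=a, n−2=l.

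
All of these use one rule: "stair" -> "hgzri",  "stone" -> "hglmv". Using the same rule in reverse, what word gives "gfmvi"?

Each pair mirrors across the alphabet (s↔h, t↔g, a↔z): positions sum to 25. Letters are reflected about the middle of the alphabet (position → 25−position): Atbash.
Reversing it on gfmvi: g↔t, f↔u, m↔n, v↔e, i↔r.

tuner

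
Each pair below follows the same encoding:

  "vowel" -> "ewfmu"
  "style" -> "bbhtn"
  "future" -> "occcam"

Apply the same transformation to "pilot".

Shifts by position in vowel: pos 0: v→e (+9), pos 1: o→w (+8), pos 2: w→f (+9), pos 3: e→m (+8) — repeating every 2. It's a Vigenère-style cipher with numeric key [9,8]: position i shifts by key[i mod 2].
For pilot: p+9=y, i+8=q, l+9=u, o+8=w, t+9=c.

yquwc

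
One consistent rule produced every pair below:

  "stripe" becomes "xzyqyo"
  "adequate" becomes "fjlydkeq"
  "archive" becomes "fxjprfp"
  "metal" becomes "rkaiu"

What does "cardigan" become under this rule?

The shift increases by 1 at each position, starting from +5: 5, 6, 7, ….
On cardigan: c+5=h, a+6=g, r+7=y, d+8=l, i+9=r, g+10=q, a+11=l, n+12=z.

hgylrqlz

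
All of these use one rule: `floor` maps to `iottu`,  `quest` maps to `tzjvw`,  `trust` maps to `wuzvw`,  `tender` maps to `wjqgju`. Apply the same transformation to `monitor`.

ptqnwtu

The shift depends on letter class: consonant f→i is +3, but vowel o→t is +5. Two shifts are in play — +5 for a/e/i/o/u, +3 for every other letter.
On monitor: m(cons)+3=p, o(vowel)+5=t, n(cons)+3=q, i(vowel)+5=n, t(cons)+3=w, o(vowel)+5=t, r(cons)+3=u.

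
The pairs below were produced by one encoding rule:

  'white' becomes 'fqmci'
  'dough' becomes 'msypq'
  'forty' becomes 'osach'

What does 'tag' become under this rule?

cep

The shift depends on letter class: consonant w→f is +9, but vowel i→m is +4. Two shifts are in play — +4 for a/e/i/o/u, +9 for every other letter.
On tag: t(cons)+9=c, a(vowel)+4=e, g(cons)+9=p.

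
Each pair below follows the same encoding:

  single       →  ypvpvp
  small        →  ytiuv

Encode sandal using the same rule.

In single: s→y is +6, i→p is +7, n→v is +8, g→p is +9 — the shift increases by 1 each position. Each letter shifts forward by (position + 6), i.e. 6, 7, 8, … — the shift grows by one for each successive letter.
Applying it to sandal: s+6=y, a+7=h, n+8=v, d+9=m, a+10=k, l+11=w.

yhvmkw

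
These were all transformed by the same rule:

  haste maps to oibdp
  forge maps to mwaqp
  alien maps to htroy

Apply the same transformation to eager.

lipoc

In haste: h→o is +7, a→i is +8, s→b is +9, t→d is +10 — the shift increases by 1 each position. Letter i (0-indexed) is shifted by i+7, so successive shifts are 7, 8, 9, ….
On eager: e+7=l, a+8=i, g+9=p, e+10=o, r+11=c.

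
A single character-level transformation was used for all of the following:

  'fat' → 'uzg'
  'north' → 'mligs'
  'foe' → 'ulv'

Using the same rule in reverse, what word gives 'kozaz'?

plaza

Letters are reflected about the middle of the alphabet (position → 25−position): Atbash.
Reversing it on kozaz: k↔p, o↔l, z↔a, a↔z, z↔a.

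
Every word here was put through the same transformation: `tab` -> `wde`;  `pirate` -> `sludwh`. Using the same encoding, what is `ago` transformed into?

djr

Compare letters: t→w is +3, a→d is +3, b→e is +3 — a constant shift. It's a constant shift of +3 (ROT3).
For ago: a+3=d, g+3=j, o+3=r.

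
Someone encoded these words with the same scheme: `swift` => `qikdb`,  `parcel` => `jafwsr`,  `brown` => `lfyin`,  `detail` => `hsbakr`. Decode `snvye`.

s(18)→q(16) and w(22)→i(8) fit y≡11x+0 (mod 26); the inverse of 11 mod 26 is 19. Treating letters as 0–25, the rule is x ↦ 11x + 0 (mod 26).
Reversing it on snvye: s(18)→19·(18−0)≡4=e; n(13)→19·(13−0)≡13=n; v(21)→19·(21−0)≡9=j; y(24)→19·(24−0)≡14=o; e(4)→19·(4−0)≡24=y (all mod 26).

enjoy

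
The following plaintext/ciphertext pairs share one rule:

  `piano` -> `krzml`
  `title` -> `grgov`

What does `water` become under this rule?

Each pair mirrors across the alphabet (p↔k, i↔r, a↔z): positions sum to 25. Letters are reflected about the middle of the alphabet (position → 25−position): Atbash.
For water: w↔d, a↔z, t↔g, e↔v, r↔i.

dzgvi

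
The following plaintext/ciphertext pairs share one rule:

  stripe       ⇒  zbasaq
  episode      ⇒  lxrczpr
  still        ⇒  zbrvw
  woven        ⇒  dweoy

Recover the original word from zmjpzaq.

seafood

In stripe: s→z is +7, t→b is +8, r→a is +9, i→s is +10 — the shift increases by 1 each position. Letter i (0-indexed) is shifted by i+7, so successive shifts are 7, 8, 9, ….
Decoding zmjpzaq: z−7=s, m−8=e, j−9=a, p−10=f, z−11=o, a−12=o, q−13=d.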